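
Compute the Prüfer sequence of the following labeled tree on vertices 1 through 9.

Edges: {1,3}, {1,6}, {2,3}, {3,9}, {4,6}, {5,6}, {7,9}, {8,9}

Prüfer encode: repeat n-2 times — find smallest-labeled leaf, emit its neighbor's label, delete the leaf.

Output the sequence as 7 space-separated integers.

Answer: 3 6 6 1 3 9 9

Derivation:
Step 1: leaves = {2,4,5,7,8}. Remove smallest leaf 2, emit neighbor 3.
Step 2: leaves = {4,5,7,8}. Remove smallest leaf 4, emit neighbor 6.
Step 3: leaves = {5,7,8}. Remove smallest leaf 5, emit neighbor 6.
Step 4: leaves = {6,7,8}. Remove smallest leaf 6, emit neighbor 1.
Step 5: leaves = {1,7,8}. Remove smallest leaf 1, emit neighbor 3.
Step 6: leaves = {3,7,8}. Remove smallest leaf 3, emit neighbor 9.
Step 7: leaves = {7,8}. Remove smallest leaf 7, emit neighbor 9.
Done: 2 vertices remain (8, 9). Sequence = [3 6 6 1 3 9 9]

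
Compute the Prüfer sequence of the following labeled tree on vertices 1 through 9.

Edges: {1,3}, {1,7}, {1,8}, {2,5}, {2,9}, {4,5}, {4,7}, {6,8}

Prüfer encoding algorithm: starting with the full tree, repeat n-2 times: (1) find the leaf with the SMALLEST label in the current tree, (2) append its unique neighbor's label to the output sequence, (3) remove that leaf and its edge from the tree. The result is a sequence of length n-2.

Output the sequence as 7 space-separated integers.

Step 1: leaves = {3,6,9}. Remove smallest leaf 3, emit neighbor 1.
Step 2: leaves = {6,9}. Remove smallest leaf 6, emit neighbor 8.
Step 3: leaves = {8,9}. Remove smallest leaf 8, emit neighbor 1.
Step 4: leaves = {1,9}. Remove smallest leaf 1, emit neighbor 7.
Step 5: leaves = {7,9}. Remove smallest leaf 7, emit neighbor 4.
Step 6: leaves = {4,9}. Remove smallest leaf 4, emit neighbor 5.
Step 7: leaves = {5,9}. Remove smallest leaf 5, emit neighbor 2.
Done: 2 vertices remain (2, 9). Sequence = [1 8 1 7 4 5 2]

Answer: 1 8 1 7 4 5 2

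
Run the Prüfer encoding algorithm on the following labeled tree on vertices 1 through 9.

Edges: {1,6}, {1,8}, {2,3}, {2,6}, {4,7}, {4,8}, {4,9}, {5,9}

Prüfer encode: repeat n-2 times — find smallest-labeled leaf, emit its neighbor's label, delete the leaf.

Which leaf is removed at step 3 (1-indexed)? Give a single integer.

Answer: 5

Derivation:
Step 1: current leaves = {3,5,7}. Remove leaf 3 (neighbor: 2).
Step 2: current leaves = {2,5,7}. Remove leaf 2 (neighbor: 6).
Step 3: current leaves = {5,6,7}. Remove leaf 5 (neighbor: 9).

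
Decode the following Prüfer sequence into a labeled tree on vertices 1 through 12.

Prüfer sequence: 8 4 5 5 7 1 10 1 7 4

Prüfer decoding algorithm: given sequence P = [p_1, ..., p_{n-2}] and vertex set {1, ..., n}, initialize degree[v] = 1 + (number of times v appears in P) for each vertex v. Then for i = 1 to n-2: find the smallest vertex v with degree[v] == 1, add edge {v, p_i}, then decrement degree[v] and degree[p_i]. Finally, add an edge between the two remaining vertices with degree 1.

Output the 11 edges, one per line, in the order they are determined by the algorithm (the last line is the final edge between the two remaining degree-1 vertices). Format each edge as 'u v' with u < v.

Answer: 2 8
3 4
5 6
5 8
5 7
1 9
10 11
1 10
1 7
4 7
4 12

Derivation:
Initial degrees: {1:3, 2:1, 3:1, 4:3, 5:3, 6:1, 7:3, 8:2, 9:1, 10:2, 11:1, 12:1}
Step 1: smallest deg-1 vertex = 2, p_1 = 8. Add edge {2,8}. Now deg[2]=0, deg[8]=1.
Step 2: smallest deg-1 vertex = 3, p_2 = 4. Add edge {3,4}. Now deg[3]=0, deg[4]=2.
Step 3: smallest deg-1 vertex = 6, p_3 = 5. Add edge {5,6}. Now deg[6]=0, deg[5]=2.
Step 4: smallest deg-1 vertex = 8, p_4 = 5. Add edge {5,8}. Now deg[8]=0, deg[5]=1.
Step 5: smallest deg-1 vertex = 5, p_5 = 7. Add edge {5,7}. Now deg[5]=0, deg[7]=2.
Step 6: smallest deg-1 vertex = 9, p_6 = 1. Add edge {1,9}. Now deg[9]=0, deg[1]=2.
Step 7: smallest deg-1 vertex = 11, p_7 = 10. Add edge {10,11}. Now deg[11]=0, deg[10]=1.
Step 8: smallest deg-1 vertex = 10, p_8 = 1. Add edge {1,10}. Now deg[10]=0, deg[1]=1.
Step 9: smallest deg-1 vertex = 1, p_9 = 7. Add edge {1,7}. Now deg[1]=0, deg[7]=1.
Step 10: smallest deg-1 vertex = 7, p_10 = 4. Add edge {4,7}. Now deg[7]=0, deg[4]=1.
Final: two remaining deg-1 vertices are 4, 12. Add edge {4,12}.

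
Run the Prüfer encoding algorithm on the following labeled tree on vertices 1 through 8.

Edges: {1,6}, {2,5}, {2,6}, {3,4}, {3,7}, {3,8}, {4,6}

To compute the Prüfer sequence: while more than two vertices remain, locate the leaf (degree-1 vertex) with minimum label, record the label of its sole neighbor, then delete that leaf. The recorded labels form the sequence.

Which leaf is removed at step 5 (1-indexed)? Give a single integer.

Answer: 4

Derivation:
Step 1: current leaves = {1,5,7,8}. Remove leaf 1 (neighbor: 6).
Step 2: current leaves = {5,7,8}. Remove leaf 5 (neighbor: 2).
Step 3: current leaves = {2,7,8}. Remove leaf 2 (neighbor: 6).
Step 4: current leaves = {6,7,8}. Remove leaf 6 (neighbor: 4).
Step 5: current leaves = {4,7,8}. Remove leaf 4 (neighbor: 3).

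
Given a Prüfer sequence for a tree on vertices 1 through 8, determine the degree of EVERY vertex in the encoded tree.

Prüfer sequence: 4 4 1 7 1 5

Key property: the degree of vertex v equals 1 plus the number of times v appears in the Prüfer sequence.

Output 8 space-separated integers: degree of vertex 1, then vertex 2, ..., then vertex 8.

Answer: 3 1 1 3 2 1 2 1

Derivation:
p_1 = 4: count[4] becomes 1
p_2 = 4: count[4] becomes 2
p_3 = 1: count[1] becomes 1
p_4 = 7: count[7] becomes 1
p_5 = 1: count[1] becomes 2
p_6 = 5: count[5] becomes 1
Degrees (1 + count): deg[1]=1+2=3, deg[2]=1+0=1, deg[3]=1+0=1, deg[4]=1+2=3, deg[5]=1+1=2, deg[6]=1+0=1, deg[7]=1+1=2, deg[8]=1+0=1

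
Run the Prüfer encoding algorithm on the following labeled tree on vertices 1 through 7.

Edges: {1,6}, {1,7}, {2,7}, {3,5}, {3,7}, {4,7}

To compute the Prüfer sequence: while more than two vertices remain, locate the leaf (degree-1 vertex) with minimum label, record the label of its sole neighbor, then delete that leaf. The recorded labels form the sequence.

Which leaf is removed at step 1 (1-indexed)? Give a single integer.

Answer: 2

Derivation:
Step 1: current leaves = {2,4,5,6}. Remove leaf 2 (neighbor: 7).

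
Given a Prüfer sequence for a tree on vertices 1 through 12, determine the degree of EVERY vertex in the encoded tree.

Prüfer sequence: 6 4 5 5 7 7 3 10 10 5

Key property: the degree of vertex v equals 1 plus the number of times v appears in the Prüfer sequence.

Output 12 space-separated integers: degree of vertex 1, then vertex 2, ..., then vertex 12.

Answer: 1 1 2 2 4 2 3 1 1 3 1 1

Derivation:
p_1 = 6: count[6] becomes 1
p_2 = 4: count[4] becomes 1
p_3 = 5: count[5] becomes 1
p_4 = 5: count[5] becomes 2
p_5 = 7: count[7] becomes 1
p_6 = 7: count[7] becomes 2
p_7 = 3: count[3] becomes 1
p_8 = 10: count[10] becomes 1
p_9 = 10: count[10] becomes 2
p_10 = 5: count[5] becomes 3
Degrees (1 + count): deg[1]=1+0=1, deg[2]=1+0=1, deg[3]=1+1=2, deg[4]=1+1=2, deg[5]=1+3=4, deg[6]=1+1=2, deg[7]=1+2=3, deg[8]=1+0=1, deg[9]=1+0=1, deg[10]=1+2=3, deg[11]=1+0=1, deg[12]=1+0=1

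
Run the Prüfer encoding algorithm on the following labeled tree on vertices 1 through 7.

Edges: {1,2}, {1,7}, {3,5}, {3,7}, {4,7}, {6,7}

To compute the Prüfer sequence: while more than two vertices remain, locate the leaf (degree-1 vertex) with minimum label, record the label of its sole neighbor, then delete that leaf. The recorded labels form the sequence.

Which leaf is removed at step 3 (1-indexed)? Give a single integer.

Answer: 4

Derivation:
Step 1: current leaves = {2,4,5,6}. Remove leaf 2 (neighbor: 1).
Step 2: current leaves = {1,4,5,6}. Remove leaf 1 (neighbor: 7).
Step 3: current leaves = {4,5,6}. Remove leaf 4 (neighbor: 7).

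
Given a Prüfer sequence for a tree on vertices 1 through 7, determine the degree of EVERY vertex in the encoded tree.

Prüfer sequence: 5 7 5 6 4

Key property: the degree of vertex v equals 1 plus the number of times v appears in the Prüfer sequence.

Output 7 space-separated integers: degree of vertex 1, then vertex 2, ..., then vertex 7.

p_1 = 5: count[5] becomes 1
p_2 = 7: count[7] becomes 1
p_3 = 5: count[5] becomes 2
p_4 = 6: count[6] becomes 1
p_5 = 4: count[4] becomes 1
Degrees (1 + count): deg[1]=1+0=1, deg[2]=1+0=1, deg[3]=1+0=1, deg[4]=1+1=2, deg[5]=1+2=3, deg[6]=1+1=2, deg[7]=1+1=2

Answer: 1 1 1 2 3 2 2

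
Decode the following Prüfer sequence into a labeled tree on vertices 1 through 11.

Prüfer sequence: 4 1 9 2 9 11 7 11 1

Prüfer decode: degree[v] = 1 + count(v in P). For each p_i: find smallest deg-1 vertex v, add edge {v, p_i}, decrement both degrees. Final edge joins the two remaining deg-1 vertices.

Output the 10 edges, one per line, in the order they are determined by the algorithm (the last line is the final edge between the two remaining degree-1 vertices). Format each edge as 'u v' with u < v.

Initial degrees: {1:3, 2:2, 3:1, 4:2, 5:1, 6:1, 7:2, 8:1, 9:3, 10:1, 11:3}
Step 1: smallest deg-1 vertex = 3, p_1 = 4. Add edge {3,4}. Now deg[3]=0, deg[4]=1.
Step 2: smallest deg-1 vertex = 4, p_2 = 1. Add edge {1,4}. Now deg[4]=0, deg[1]=2.
Step 3: smallest deg-1 vertex = 5, p_3 = 9. Add edge {5,9}. Now deg[5]=0, deg[9]=2.
Step 4: smallest deg-1 vertex = 6, p_4 = 2. Add edge {2,6}. Now deg[6]=0, deg[2]=1.
Step 5: smallest deg-1 vertex = 2, p_5 = 9. Add edge {2,9}. Now deg[2]=0, deg[9]=1.
Step 6: smallest deg-1 vertex = 8, p_6 = 11. Add edge {8,11}. Now deg[8]=0, deg[11]=2.
Step 7: smallest deg-1 vertex = 9, p_7 = 7. Add edge {7,9}. Now deg[9]=0, deg[7]=1.
Step 8: smallest deg-1 vertex = 7, p_8 = 11. Add edge {7,11}. Now deg[7]=0, deg[11]=1.
Step 9: smallest deg-1 vertex = 10, p_9 = 1. Add edge {1,10}. Now deg[10]=0, deg[1]=1.
Final: two remaining deg-1 vertices are 1, 11. Add edge {1,11}.

Answer: 3 4
1 4
5 9
2 6
2 9
8 11
7 9
7 11
1 10
1 11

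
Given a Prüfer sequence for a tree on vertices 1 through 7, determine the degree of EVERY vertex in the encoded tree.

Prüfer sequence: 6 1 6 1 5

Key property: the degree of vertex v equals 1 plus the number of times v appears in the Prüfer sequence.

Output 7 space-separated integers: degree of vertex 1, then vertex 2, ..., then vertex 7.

p_1 = 6: count[6] becomes 1
p_2 = 1: count[1] becomes 1
p_3 = 6: count[6] becomes 2
p_4 = 1: count[1] becomes 2
p_5 = 5: count[5] becomes 1
Degrees (1 + count): deg[1]=1+2=3, deg[2]=1+0=1, deg[3]=1+0=1, deg[4]=1+0=1, deg[5]=1+1=2, deg[6]=1+2=3, deg[7]=1+0=1

Answer: 3 1 1 1 2 3 1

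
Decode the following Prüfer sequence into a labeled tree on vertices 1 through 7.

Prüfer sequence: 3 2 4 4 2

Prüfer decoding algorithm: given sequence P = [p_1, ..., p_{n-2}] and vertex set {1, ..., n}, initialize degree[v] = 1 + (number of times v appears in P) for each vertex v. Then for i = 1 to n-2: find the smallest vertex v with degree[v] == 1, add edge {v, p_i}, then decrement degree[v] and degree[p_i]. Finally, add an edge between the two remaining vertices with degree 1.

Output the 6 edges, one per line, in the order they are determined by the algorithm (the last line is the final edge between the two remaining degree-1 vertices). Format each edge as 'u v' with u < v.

Initial degrees: {1:1, 2:3, 3:2, 4:3, 5:1, 6:1, 7:1}
Step 1: smallest deg-1 vertex = 1, p_1 = 3. Add edge {1,3}. Now deg[1]=0, deg[3]=1.
Step 2: smallest deg-1 vertex = 3, p_2 = 2. Add edge {2,3}. Now deg[3]=0, deg[2]=2.
Step 3: smallest deg-1 vertex = 5, p_3 = 4. Add edge {4,5}. Now deg[5]=0, deg[4]=2.
Step 4: smallest deg-1 vertex = 6, p_4 = 4. Add edge {4,6}. Now deg[6]=0, deg[4]=1.
Step 5: smallest deg-1 vertex = 4, p_5 = 2. Add edge {2,4}. Now deg[4]=0, deg[2]=1.
Final: two remaining deg-1 vertices are 2, 7. Add edge {2,7}.

Answer: 1 3
2 3
4 5
4 6
2 4
2 7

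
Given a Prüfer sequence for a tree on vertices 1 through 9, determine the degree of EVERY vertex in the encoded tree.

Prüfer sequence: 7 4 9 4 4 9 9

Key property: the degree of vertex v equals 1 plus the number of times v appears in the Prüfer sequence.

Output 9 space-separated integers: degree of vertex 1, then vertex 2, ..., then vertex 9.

p_1 = 7: count[7] becomes 1
p_2 = 4: count[4] becomes 1
p_3 = 9: count[9] becomes 1
p_4 = 4: count[4] becomes 2
p_5 = 4: count[4] becomes 3
p_6 = 9: count[9] becomes 2
p_7 = 9: count[9] becomes 3
Degrees (1 + count): deg[1]=1+0=1, deg[2]=1+0=1, deg[3]=1+0=1, deg[4]=1+3=4, deg[5]=1+0=1, deg[6]=1+0=1, deg[7]=1+1=2, deg[8]=1+0=1, deg[9]=1+3=4

Answer: 1 1 1 4 1 1 2 1 4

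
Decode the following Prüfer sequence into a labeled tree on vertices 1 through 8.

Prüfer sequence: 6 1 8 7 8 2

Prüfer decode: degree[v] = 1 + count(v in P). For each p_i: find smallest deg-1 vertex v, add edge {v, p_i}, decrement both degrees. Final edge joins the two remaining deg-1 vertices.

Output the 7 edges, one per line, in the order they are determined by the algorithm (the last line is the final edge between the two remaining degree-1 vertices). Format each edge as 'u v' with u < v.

Answer: 3 6
1 4
1 8
5 7
6 8
2 7
2 8

Derivation:
Initial degrees: {1:2, 2:2, 3:1, 4:1, 5:1, 6:2, 7:2, 8:3}
Step 1: smallest deg-1 vertex = 3, p_1 = 6. Add edge {3,6}. Now deg[3]=0, deg[6]=1.
Step 2: smallest deg-1 vertex = 4, p_2 = 1. Add edge {1,4}. Now deg[4]=0, deg[1]=1.
Step 3: smallest deg-1 vertex = 1, p_3 = 8. Add edge {1,8}. Now deg[1]=0, deg[8]=2.
Step 4: smallest deg-1 vertex = 5, p_4 = 7. Add edge {5,7}. Now deg[5]=0, deg[7]=1.
Step 5: smallest deg-1 vertex = 6, p_5 = 8. Add edge {6,8}. Now deg[6]=0, deg[8]=1.
Step 6: smallest deg-1 vertex = 7, p_6 = 2. Add edge {2,7}. Now deg[7]=0, deg[2]=1.
Final: two remaining deg-1 vertices are 2, 8. Add edge {2,8}.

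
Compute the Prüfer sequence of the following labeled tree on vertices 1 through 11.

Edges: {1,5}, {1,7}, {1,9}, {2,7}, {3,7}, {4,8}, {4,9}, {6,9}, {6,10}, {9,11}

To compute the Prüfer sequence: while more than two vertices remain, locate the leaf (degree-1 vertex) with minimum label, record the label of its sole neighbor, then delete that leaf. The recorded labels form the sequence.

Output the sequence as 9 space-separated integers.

Step 1: leaves = {2,3,5,8,10,11}. Remove smallest leaf 2, emit neighbor 7.
Step 2: leaves = {3,5,8,10,11}. Remove smallest leaf 3, emit neighbor 7.
Step 3: leaves = {5,7,8,10,11}. Remove smallest leaf 5, emit neighbor 1.
Step 4: leaves = {7,8,10,11}. Remove smallest leaf 7, emit neighbor 1.
Step 5: leaves = {1,8,10,11}. Remove smallest leaf 1, emit neighbor 9.
Step 6: leaves = {8,10,11}. Remove smallest leaf 8, emit neighbor 4.
Step 7: leaves = {4,10,11}. Remove smallest leaf 4, emit neighbor 9.
Step 8: leaves = {10,11}. Remove smallest leaf 10, emit neighbor 6.
Step 9: leaves = {6,11}. Remove smallest leaf 6, emit neighbor 9.
Done: 2 vertices remain (9, 11). Sequence = [7 7 1 1 9 4 9 6 9]

Answer: 7 7 1 1 9 4 9 6 9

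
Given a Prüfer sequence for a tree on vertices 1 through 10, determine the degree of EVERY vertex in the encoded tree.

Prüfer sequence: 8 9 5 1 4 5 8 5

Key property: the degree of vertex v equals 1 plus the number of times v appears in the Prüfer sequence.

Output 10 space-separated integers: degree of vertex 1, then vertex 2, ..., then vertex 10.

Answer: 2 1 1 2 4 1 1 3 2 1

Derivation:
p_1 = 8: count[8] becomes 1
p_2 = 9: count[9] becomes 1
p_3 = 5: count[5] becomes 1
p_4 = 1: count[1] becomes 1
p_5 = 4: count[4] becomes 1
p_6 = 5: count[5] becomes 2
p_7 = 8: count[8] becomes 2
p_8 = 5: count[5] becomes 3
Degrees (1 + count): deg[1]=1+1=2, deg[2]=1+0=1, deg[3]=1+0=1, deg[4]=1+1=2, deg[5]=1+3=4, deg[6]=1+0=1, deg[7]=1+0=1, deg[8]=1+2=3, deg[9]=1+1=2, deg[10]=1+0=1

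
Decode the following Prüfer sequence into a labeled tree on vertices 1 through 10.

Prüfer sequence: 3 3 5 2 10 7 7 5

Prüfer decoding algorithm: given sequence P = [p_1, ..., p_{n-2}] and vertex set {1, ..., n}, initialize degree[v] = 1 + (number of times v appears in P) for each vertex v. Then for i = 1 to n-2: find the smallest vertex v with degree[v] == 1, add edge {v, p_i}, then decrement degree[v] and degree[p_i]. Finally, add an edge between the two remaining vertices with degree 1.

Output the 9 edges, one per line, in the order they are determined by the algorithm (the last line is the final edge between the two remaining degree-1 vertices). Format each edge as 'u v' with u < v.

Initial degrees: {1:1, 2:2, 3:3, 4:1, 5:3, 6:1, 7:3, 8:1, 9:1, 10:2}
Step 1: smallest deg-1 vertex = 1, p_1 = 3. Add edge {1,3}. Now deg[1]=0, deg[3]=2.
Step 2: smallest deg-1 vertex = 4, p_2 = 3. Add edge {3,4}. Now deg[4]=0, deg[3]=1.
Step 3: smallest deg-1 vertex = 3, p_3 = 5. Add edge {3,5}. Now deg[3]=0, deg[5]=2.
Step 4: smallest deg-1 vertex = 6, p_4 = 2. Add edge {2,6}. Now deg[6]=0, deg[2]=1.
Step 5: smallest deg-1 vertex = 2, p_5 = 10. Add edge {2,10}. Now deg[2]=0, deg[10]=1.
Step 6: smallest deg-1 vertex = 8, p_6 = 7. Add edge {7,8}. Now deg[8]=0, deg[7]=2.
Step 7: smallest deg-1 vertex = 9, p_7 = 7. Add edge {7,9}. Now deg[9]=0, deg[7]=1.
Step 8: smallest deg-1 vertex = 7, p_8 = 5. Add edge {5,7}. Now deg[7]=0, deg[5]=1.
Final: two remaining deg-1 vertices are 5, 10. Add edge {5,10}.

Answer: 1 3
3 4
3 5
2 6
2 10
7 8
7 9
5 7
5 10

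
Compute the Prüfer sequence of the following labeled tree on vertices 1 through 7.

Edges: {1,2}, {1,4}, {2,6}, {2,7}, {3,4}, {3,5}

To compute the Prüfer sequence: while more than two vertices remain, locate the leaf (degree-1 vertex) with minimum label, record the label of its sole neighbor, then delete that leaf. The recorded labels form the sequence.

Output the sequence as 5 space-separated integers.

Step 1: leaves = {5,6,7}. Remove smallest leaf 5, emit neighbor 3.
Step 2: leaves = {3,6,7}. Remove smallest leaf 3, emit neighbor 4.
Step 3: leaves = {4,6,7}. Remove smallest leaf 4, emit neighbor 1.
Step 4: leaves = {1,6,7}. Remove smallest leaf 1, emit neighbor 2.
Step 5: leaves = {6,7}. Remove smallest leaf 6, emit neighbor 2.
Done: 2 vertices remain (2, 7). Sequence = [3 4 1 2 2]

Answer: 3 4 1 2 2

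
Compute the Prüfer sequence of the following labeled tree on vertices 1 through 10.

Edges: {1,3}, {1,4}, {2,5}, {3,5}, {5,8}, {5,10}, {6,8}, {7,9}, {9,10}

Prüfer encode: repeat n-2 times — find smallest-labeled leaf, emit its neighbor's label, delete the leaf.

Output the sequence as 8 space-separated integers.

Answer: 5 1 3 5 8 9 5 10

Derivation:
Step 1: leaves = {2,4,6,7}. Remove smallest leaf 2, emit neighbor 5.
Step 2: leaves = {4,6,7}. Remove smallest leaf 4, emit neighbor 1.
Step 3: leaves = {1,6,7}. Remove smallest leaf 1, emit neighbor 3.
Step 4: leaves = {3,6,7}. Remove smallest leaf 3, emit neighbor 5.
Step 5: leaves = {6,7}. Remove smallest leaf 6, emit neighbor 8.
Step 6: leaves = {7,8}. Remove smallest leaf 7, emit neighbor 9.
Step 7: leaves = {8,9}. Remove smallest leaf 8, emit neighbor 5.
Step 8: leaves = {5,9}. Remove smallest leaf 5, emit neighbor 10.
Done: 2 vertices remain (9, 10). Sequence = [5 1 3 5 8 9 5 10]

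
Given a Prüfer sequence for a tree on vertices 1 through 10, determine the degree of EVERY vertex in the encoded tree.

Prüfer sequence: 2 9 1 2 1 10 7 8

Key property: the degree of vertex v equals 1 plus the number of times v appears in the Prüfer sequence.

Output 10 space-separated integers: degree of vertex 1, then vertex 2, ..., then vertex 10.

Answer: 3 3 1 1 1 1 2 2 2 2

Derivation:
p_1 = 2: count[2] becomes 1
p_2 = 9: count[9] becomes 1
p_3 = 1: count[1] becomes 1
p_4 = 2: count[2] becomes 2
p_5 = 1: count[1] becomes 2
p_6 = 10: count[10] becomes 1
p_7 = 7: count[7] becomes 1
p_8 = 8: count[8] becomes 1
Degrees (1 + count): deg[1]=1+2=3, deg[2]=1+2=3, deg[3]=1+0=1, deg[4]=1+0=1, deg[5]=1+0=1, deg[6]=1+0=1, deg[7]=1+1=2, deg[8]=1+1=2, deg[9]=1+1=2, deg[10]=1+1=2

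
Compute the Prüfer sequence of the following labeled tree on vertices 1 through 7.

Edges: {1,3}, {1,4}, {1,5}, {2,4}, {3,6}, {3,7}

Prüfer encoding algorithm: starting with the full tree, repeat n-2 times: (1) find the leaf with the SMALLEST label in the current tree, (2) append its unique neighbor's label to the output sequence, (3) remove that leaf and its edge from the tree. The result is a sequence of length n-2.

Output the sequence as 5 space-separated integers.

Answer: 4 1 1 3 3

Derivation:
Step 1: leaves = {2,5,6,7}. Remove smallest leaf 2, emit neighbor 4.
Step 2: leaves = {4,5,6,7}. Remove smallest leaf 4, emit neighbor 1.
Step 3: leaves = {5,6,7}. Remove smallest leaf 5, emit neighbor 1.
Step 4: leaves = {1,6,7}. Remove smallest leaf 1, emit neighbor 3.
Step 5: leaves = {6,7}. Remove smallest leaf 6, emit neighbor 3.
Done: 2 vertices remain (3, 7). Sequence = [4 1 1 3 3]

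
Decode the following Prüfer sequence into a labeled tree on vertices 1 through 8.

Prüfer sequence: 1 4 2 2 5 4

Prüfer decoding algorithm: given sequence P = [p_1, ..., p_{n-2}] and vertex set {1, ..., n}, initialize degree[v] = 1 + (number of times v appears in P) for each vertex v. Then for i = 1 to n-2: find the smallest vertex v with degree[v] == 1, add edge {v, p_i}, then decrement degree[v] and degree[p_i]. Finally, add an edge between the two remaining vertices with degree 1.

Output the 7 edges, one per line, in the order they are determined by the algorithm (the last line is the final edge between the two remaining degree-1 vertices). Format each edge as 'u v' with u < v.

Initial degrees: {1:2, 2:3, 3:1, 4:3, 5:2, 6:1, 7:1, 8:1}
Step 1: smallest deg-1 vertex = 3, p_1 = 1. Add edge {1,3}. Now deg[3]=0, deg[1]=1.
Step 2: smallest deg-1 vertex = 1, p_2 = 4. Add edge {1,4}. Now deg[1]=0, deg[4]=2.
Step 3: smallest deg-1 vertex = 6, p_3 = 2. Add edge {2,6}. Now deg[6]=0, deg[2]=2.
Step 4: smallest deg-1 vertex = 7, p_4 = 2. Add edge {2,7}. Now deg[7]=0, deg[2]=1.
Step 5: smallest deg-1 vertex = 2, p_5 = 5. Add edge {2,5}. Now deg[2]=0, deg[5]=1.
Step 6: smallest deg-1 vertex = 5, p_6 = 4. Add edge {4,5}. Now deg[5]=0, deg[4]=1.
Final: two remaining deg-1 vertices are 4, 8. Add edge {4,8}.

Answer: 1 3
1 4
2 6
2 7
2 5
4 5
4 8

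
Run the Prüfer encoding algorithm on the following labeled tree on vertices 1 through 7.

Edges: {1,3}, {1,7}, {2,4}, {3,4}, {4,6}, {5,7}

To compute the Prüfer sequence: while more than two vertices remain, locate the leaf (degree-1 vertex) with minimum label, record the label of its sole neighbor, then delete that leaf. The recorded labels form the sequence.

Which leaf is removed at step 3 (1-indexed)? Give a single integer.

Answer: 6

Derivation:
Step 1: current leaves = {2,5,6}. Remove leaf 2 (neighbor: 4).
Step 2: current leaves = {5,6}. Remove leaf 5 (neighbor: 7).
Step 3: current leaves = {6,7}. Remove leaf 6 (neighbor: 4).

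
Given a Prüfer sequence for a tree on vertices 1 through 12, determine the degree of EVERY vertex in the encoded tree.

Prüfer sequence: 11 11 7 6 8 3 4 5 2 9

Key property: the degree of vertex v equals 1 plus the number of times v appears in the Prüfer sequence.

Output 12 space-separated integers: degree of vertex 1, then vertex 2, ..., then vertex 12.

p_1 = 11: count[11] becomes 1
p_2 = 11: count[11] becomes 2
p_3 = 7: count[7] becomes 1
p_4 = 6: count[6] becomes 1
p_5 = 8: count[8] becomes 1
p_6 = 3: count[3] becomes 1
p_7 = 4: count[4] becomes 1
p_8 = 5: count[5] becomes 1
p_9 = 2: count[2] becomes 1
p_10 = 9: count[9] becomes 1
Degrees (1 + count): deg[1]=1+0=1, deg[2]=1+1=2, deg[3]=1+1=2, deg[4]=1+1=2, deg[5]=1+1=2, deg[6]=1+1=2, deg[7]=1+1=2, deg[8]=1+1=2, deg[9]=1+1=2, deg[10]=1+0=1, deg[11]=1+2=3, deg[12]=1+0=1

Answer: 1 2 2 2 2 2 2 2 2 1 3 1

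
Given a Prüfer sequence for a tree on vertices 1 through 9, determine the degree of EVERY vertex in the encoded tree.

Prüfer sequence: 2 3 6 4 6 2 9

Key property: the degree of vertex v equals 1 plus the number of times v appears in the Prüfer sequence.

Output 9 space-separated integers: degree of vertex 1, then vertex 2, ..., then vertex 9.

p_1 = 2: count[2] becomes 1
p_2 = 3: count[3] becomes 1
p_3 = 6: count[6] becomes 1
p_4 = 4: count[4] becomes 1
p_5 = 6: count[6] becomes 2
p_6 = 2: count[2] becomes 2
p_7 = 9: count[9] becomes 1
Degrees (1 + count): deg[1]=1+0=1, deg[2]=1+2=3, deg[3]=1+1=2, deg[4]=1+1=2, deg[5]=1+0=1, deg[6]=1+2=3, deg[7]=1+0=1, deg[8]=1+0=1, deg[9]=1+1=2

Answer: 1 3 2 2 1 3 1 1 2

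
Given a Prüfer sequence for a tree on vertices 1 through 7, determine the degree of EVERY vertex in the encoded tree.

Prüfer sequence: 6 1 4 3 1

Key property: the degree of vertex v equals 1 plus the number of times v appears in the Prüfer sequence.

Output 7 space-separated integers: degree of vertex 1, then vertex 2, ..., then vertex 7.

p_1 = 6: count[6] becomes 1
p_2 = 1: count[1] becomes 1
p_3 = 4: count[4] becomes 1
p_4 = 3: count[3] becomes 1
p_5 = 1: count[1] becomes 2
Degrees (1 + count): deg[1]=1+2=3, deg[2]=1+0=1, deg[3]=1+1=2, deg[4]=1+1=2, deg[5]=1+0=1, deg[6]=1+1=2, deg[7]=1+0=1

Answer: 3 1 2 2 1 2 1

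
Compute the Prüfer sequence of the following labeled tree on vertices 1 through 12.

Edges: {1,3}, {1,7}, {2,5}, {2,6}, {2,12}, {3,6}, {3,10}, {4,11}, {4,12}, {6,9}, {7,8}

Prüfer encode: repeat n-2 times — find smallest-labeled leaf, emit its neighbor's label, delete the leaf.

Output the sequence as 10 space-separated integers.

Answer: 2 7 1 3 6 3 6 2 12 4

Derivation:
Step 1: leaves = {5,8,9,10,11}. Remove smallest leaf 5, emit neighbor 2.
Step 2: leaves = {8,9,10,11}. Remove smallest leaf 8, emit neighbor 7.
Step 3: leaves = {7,9,10,11}. Remove smallest leaf 7, emit neighbor 1.
Step 4: leaves = {1,9,10,11}. Remove smallest leaf 1, emit neighbor 3.
Step 5: leaves = {9,10,11}. Remove smallest leaf 9, emit neighbor 6.
Step 6: leaves = {10,11}. Remove smallest leaf 10, emit neighbor 3.
Step 7: leaves = {3,11}. Remove smallest leaf 3, emit neighbor 6.
Step 8: leaves = {6,11}. Remove smallest leaf 6, emit neighbor 2.
Step 9: leaves = {2,11}. Remove smallest leaf 2, emit neighbor 12.
Step 10: leaves = {11,12}. Remove smallest leaf 11, emit neighbor 4.
Done: 2 vertices remain (4, 12). Sequence = [2 7 1 3 6 3 6 2 12 4]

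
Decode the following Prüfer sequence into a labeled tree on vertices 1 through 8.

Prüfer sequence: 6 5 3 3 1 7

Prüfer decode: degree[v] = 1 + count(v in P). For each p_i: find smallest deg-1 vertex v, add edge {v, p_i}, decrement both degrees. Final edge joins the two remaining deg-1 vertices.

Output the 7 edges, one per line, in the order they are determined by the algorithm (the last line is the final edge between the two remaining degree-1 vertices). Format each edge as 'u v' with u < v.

Initial degrees: {1:2, 2:1, 3:3, 4:1, 5:2, 6:2, 7:2, 8:1}
Step 1: smallest deg-1 vertex = 2, p_1 = 6. Add edge {2,6}. Now deg[2]=0, deg[6]=1.
Step 2: smallest deg-1 vertex = 4, p_2 = 5. Add edge {4,5}. Now deg[4]=0, deg[5]=1.
Step 3: smallest deg-1 vertex = 5, p_3 = 3. Add edge {3,5}. Now deg[5]=0, deg[3]=2.
Step 4: smallest deg-1 vertex = 6, p_4 = 3. Add edge {3,6}. Now deg[6]=0, deg[3]=1.
Step 5: smallest deg-1 vertex = 3, p_5 = 1. Add edge {1,3}. Now deg[3]=0, deg[1]=1.
Step 6: smallest deg-1 vertex = 1, p_6 = 7. Add edge {1,7}. Now deg[1]=0, deg[7]=1.
Final: two remaining deg-1 vertices are 7, 8. Add edge {7,8}.

Answer: 2 6
4 5
3 5
3 6
1 3
1 7
7 8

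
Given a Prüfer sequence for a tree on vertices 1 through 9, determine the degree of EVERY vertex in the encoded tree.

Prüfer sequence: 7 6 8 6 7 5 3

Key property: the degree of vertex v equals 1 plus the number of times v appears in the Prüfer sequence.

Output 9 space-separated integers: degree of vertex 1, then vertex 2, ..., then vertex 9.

Answer: 1 1 2 1 2 3 3 2 1

Derivation:
p_1 = 7: count[7] becomes 1
p_2 = 6: count[6] becomes 1
p_3 = 8: count[8] becomes 1
p_4 = 6: count[6] becomes 2
p_5 = 7: count[7] becomes 2
p_6 = 5: count[5] becomes 1
p_7 = 3: count[3] becomes 1
Degrees (1 + count): deg[1]=1+0=1, deg[2]=1+0=1, deg[3]=1+1=2, deg[4]=1+0=1, deg[5]=1+1=2, deg[6]=1+2=3, deg[7]=1+2=3, deg[8]=1+1=2, deg[9]=1+0=1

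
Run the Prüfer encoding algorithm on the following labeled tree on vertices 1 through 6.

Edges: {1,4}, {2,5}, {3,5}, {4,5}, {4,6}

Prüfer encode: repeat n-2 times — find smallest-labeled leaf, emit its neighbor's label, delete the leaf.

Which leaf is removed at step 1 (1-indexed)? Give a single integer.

Answer: 1

Derivation:
Step 1: current leaves = {1,2,3,6}. Remove leaf 1 (neighbor: 4).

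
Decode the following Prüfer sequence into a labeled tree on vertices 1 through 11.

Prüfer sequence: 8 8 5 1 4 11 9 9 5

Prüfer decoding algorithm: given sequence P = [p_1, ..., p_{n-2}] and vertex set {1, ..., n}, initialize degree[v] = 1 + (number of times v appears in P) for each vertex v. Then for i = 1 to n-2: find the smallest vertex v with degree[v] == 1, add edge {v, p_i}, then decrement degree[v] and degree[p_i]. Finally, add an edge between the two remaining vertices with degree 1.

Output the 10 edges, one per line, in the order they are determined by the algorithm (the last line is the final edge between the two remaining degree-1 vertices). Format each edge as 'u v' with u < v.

Answer: 2 8
3 8
5 6
1 7
1 4
4 11
8 9
9 10
5 9
5 11

Derivation:
Initial degrees: {1:2, 2:1, 3:1, 4:2, 5:3, 6:1, 7:1, 8:3, 9:3, 10:1, 11:2}
Step 1: smallest deg-1 vertex = 2, p_1 = 8. Add edge {2,8}. Now deg[2]=0, deg[8]=2.
Step 2: smallest deg-1 vertex = 3, p_2 = 8. Add edge {3,8}. Now deg[3]=0, deg[8]=1.
Step 3: smallest deg-1 vertex = 6, p_3 = 5. Add edge {5,6}. Now deg[6]=0, deg[5]=2.
Step 4: smallest deg-1 vertex = 7, p_4 = 1. Add edge {1,7}. Now deg[7]=0, deg[1]=1.
Step 5: smallest deg-1 vertex = 1, p_5 = 4. Add edge {1,4}. Now deg[1]=0, deg[4]=1.
Step 6: smallest deg-1 vertex = 4, p_6 = 11. Add edge {4,11}. Now deg[4]=0, deg[11]=1.
Step 7: smallest deg-1 vertex = 8, p_7 = 9. Add edge {8,9}. Now deg[8]=0, deg[9]=2.
Step 8: smallest deg-1 vertex = 10, p_8 = 9. Add edge {9,10}. Now deg[10]=0, deg[9]=1.
Step 9: smallest deg-1 vertex = 9, p_9 = 5. Add edge {5,9}. Now deg[9]=0, deg[5]=1.
Final: two remaining deg-1 vertices are 5, 11. Add edge {5,11}.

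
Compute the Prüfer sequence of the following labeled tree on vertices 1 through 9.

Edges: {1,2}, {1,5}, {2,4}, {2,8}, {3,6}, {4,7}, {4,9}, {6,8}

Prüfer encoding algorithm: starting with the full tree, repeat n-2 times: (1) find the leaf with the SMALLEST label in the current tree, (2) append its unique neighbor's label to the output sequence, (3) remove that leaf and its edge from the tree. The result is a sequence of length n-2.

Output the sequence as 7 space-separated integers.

Answer: 6 1 2 8 4 2 4

Derivation:
Step 1: leaves = {3,5,7,9}. Remove smallest leaf 3, emit neighbor 6.
Step 2: leaves = {5,6,7,9}. Remove smallest leaf 5, emit neighbor 1.
Step 3: leaves = {1,6,7,9}. Remove smallest leaf 1, emit neighbor 2.
Step 4: leaves = {6,7,9}. Remove smallest leaf 6, emit neighbor 8.
Step 5: leaves = {7,8,9}. Remove smallest leaf 7, emit neighbor 4.
Step 6: leaves = {8,9}. Remove smallest leaf 8, emit neighbor 2.
Step 7: leaves = {2,9}. Remove smallest leaf 2, emit neighbor 4.
Done: 2 vertices remain (4, 9). Sequence = [6 1 2 8 4 2 4]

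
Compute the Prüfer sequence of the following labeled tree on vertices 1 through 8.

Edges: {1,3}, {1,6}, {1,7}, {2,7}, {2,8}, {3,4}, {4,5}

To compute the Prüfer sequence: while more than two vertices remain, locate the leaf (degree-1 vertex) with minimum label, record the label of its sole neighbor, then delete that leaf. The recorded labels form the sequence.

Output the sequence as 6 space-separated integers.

Answer: 4 3 1 1 7 2

Derivation:
Step 1: leaves = {5,6,8}. Remove smallest leaf 5, emit neighbor 4.
Step 2: leaves = {4,6,8}. Remove smallest leaf 4, emit neighbor 3.
Step 3: leaves = {3,6,8}. Remove smallest leaf 3, emit neighbor 1.
Step 4: leaves = {6,8}. Remove smallest leaf 6, emit neighbor 1.
Step 5: leaves = {1,8}. Remove smallest leaf 1, emit neighbor 7.
Step 6: leaves = {7,8}. Remove smallest leaf 7, emit neighbor 2.
Done: 2 vertices remain (2, 8). Sequence = [4 3 1 1 7 2]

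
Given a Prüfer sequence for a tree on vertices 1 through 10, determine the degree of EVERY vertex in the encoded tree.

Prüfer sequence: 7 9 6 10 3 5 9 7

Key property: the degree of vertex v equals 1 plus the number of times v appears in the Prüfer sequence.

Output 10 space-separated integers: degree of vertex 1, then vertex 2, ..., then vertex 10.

Answer: 1 1 2 1 2 2 3 1 3 2

Derivation:
p_1 = 7: count[7] becomes 1
p_2 = 9: count[9] becomes 1
p_3 = 6: count[6] becomes 1
p_4 = 10: count[10] becomes 1
p_5 = 3: count[3] becomes 1
p_6 = 5: count[5] becomes 1
p_7 = 9: count[9] becomes 2
p_8 = 7: count[7] becomes 2
Degrees (1 + count): deg[1]=1+0=1, deg[2]=1+0=1, deg[3]=1+1=2, deg[4]=1+0=1, deg[5]=1+1=2, deg[6]=1+1=2, deg[7]=1+2=3, deg[8]=1+0=1, deg[9]=1+2=3, deg[10]=1+1=2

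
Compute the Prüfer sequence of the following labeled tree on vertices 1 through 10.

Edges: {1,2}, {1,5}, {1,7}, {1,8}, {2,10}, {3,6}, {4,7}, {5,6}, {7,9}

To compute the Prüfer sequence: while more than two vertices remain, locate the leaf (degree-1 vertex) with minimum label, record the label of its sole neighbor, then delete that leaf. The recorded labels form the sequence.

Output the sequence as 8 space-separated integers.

Step 1: leaves = {3,4,8,9,10}. Remove smallest leaf 3, emit neighbor 6.
Step 2: leaves = {4,6,8,9,10}. Remove smallest leaf 4, emit neighbor 7.
Step 3: leaves = {6,8,9,10}. Remove smallest leaf 6, emit neighbor 5.
Step 4: leaves = {5,8,9,10}. Remove smallest leaf 5, emit neighbor 1.
Step 5: leaves = {8,9,10}. Remove smallest leaf 8, emit neighbor 1.
Step 6: leaves = {9,10}. Remove smallest leaf 9, emit neighbor 7.
Step 7: leaves = {7,10}. Remove smallest leaf 7, emit neighbor 1.
Step 8: leaves = {1,10}. Remove smallest leaf 1, emit neighbor 2.
Done: 2 vertices remain (2, 10). Sequence = [6 7 5 1 1 7 1 2]

Answer: 6 7 5 1 1 7 1 2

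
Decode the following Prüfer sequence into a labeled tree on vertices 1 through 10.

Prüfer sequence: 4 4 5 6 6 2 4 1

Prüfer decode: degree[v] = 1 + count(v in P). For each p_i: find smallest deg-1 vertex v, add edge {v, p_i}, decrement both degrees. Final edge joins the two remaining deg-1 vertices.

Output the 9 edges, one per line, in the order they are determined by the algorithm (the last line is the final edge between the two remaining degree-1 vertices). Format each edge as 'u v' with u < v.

Answer: 3 4
4 7
5 8
5 6
6 9
2 6
2 4
1 4
1 10

Derivation:
Initial degrees: {1:2, 2:2, 3:1, 4:4, 5:2, 6:3, 7:1, 8:1, 9:1, 10:1}
Step 1: smallest deg-1 vertex = 3, p_1 = 4. Add edge {3,4}. Now deg[3]=0, deg[4]=3.
Step 2: smallest deg-1 vertex = 7, p_2 = 4. Add edge {4,7}. Now deg[7]=0, deg[4]=2.
Step 3: smallest deg-1 vertex = 8, p_3 = 5. Add edge {5,8}. Now deg[8]=0, deg[5]=1.
Step 4: smallest deg-1 vertex = 5, p_4 = 6. Add edge {5,6}. Now deg[5]=0, deg[6]=2.
Step 5: smallest deg-1 vertex = 9, p_5 = 6. Add edge {6,9}. Now deg[9]=0, deg[6]=1.
Step 6: smallest deg-1 vertex = 6, p_6 = 2. Add edge {2,6}. Now deg[6]=0, deg[2]=1.
Step 7: smallest deg-1 vertex = 2, p_7 = 4. Add edge {2,4}. Now deg[2]=0, deg[4]=1.
Step 8: smallest deg-1 vertex = 4, p_8 = 1. Add edge {1,4}. Now deg[4]=0, deg[1]=1.
Final: two remaining deg-1 vertices are 1, 10. Add edge {1,10}.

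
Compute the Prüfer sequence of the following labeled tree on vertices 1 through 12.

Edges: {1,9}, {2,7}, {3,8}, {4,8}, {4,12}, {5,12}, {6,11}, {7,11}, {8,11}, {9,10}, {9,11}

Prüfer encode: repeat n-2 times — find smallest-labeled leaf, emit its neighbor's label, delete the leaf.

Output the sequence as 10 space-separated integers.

Step 1: leaves = {1,2,3,5,6,10}. Remove smallest leaf 1, emit neighbor 9.
Step 2: leaves = {2,3,5,6,10}. Remove smallest leaf 2, emit neighbor 7.
Step 3: leaves = {3,5,6,7,10}. Remove smallest leaf 3, emit neighbor 8.
Step 4: leaves = {5,6,7,10}. Remove smallest leaf 5, emit neighbor 12.
Step 5: leaves = {6,7,10,12}. Remove smallest leaf 6, emit neighbor 11.
Step 6: leaves = {7,10,12}. Remove smallest leaf 7, emit neighbor 11.
Step 7: leaves = {10,12}. Remove smallest leaf 10, emit neighbor 9.
Step 8: leaves = {9,12}. Remove smallest leaf 9, emit neighbor 11.
Step 9: leaves = {11,12}. Remove smallest leaf 11, emit neighbor 8.
Step 10: leaves = {8,12}. Remove smallest leaf 8, emit neighbor 4.
Done: 2 vertices remain (4, 12). Sequence = [9 7 8 12 11 11 9 11 8 4]

Answer: 9 7 8 12 11 11 9 11 8 4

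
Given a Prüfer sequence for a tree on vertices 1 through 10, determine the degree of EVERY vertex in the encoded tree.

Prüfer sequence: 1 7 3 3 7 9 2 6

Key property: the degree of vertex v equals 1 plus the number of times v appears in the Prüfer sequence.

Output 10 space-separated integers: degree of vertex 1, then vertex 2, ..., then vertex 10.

Answer: 2 2 3 1 1 2 3 1 2 1

Derivation:
p_1 = 1: count[1] becomes 1
p_2 = 7: count[7] becomes 1
p_3 = 3: count[3] becomes 1
p_4 = 3: count[3] becomes 2
p_5 = 7: count[7] becomes 2
p_6 = 9: count[9] becomes 1
p_7 = 2: count[2] becomes 1
p_8 = 6: count[6] becomes 1
Degrees (1 + count): deg[1]=1+1=2, deg[2]=1+1=2, deg[3]=1+2=3, deg[4]=1+0=1, deg[5]=1+0=1, deg[6]=1+1=2, deg[7]=1+2=3, deg[8]=1+0=1, deg[9]=1+1=2, deg[10]=1+0=1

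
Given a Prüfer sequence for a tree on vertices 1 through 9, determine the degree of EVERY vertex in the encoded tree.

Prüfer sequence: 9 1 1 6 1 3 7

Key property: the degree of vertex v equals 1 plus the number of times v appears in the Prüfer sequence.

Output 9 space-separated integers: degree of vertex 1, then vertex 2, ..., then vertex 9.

Answer: 4 1 2 1 1 2 2 1 2

Derivation:
p_1 = 9: count[9] becomes 1
p_2 = 1: count[1] becomes 1
p_3 = 1: count[1] becomes 2
p_4 = 6: count[6] becomes 1
p_5 = 1: count[1] becomes 3
p_6 = 3: count[3] becomes 1
p_7 = 7: count[7] becomes 1
Degrees (1 + count): deg[1]=1+3=4, deg[2]=1+0=1, deg[3]=1+1=2, deg[4]=1+0=1, deg[5]=1+0=1, deg[6]=1+1=2, deg[7]=1+1=2, deg[8]=1+0=1, deg[9]=1+1=2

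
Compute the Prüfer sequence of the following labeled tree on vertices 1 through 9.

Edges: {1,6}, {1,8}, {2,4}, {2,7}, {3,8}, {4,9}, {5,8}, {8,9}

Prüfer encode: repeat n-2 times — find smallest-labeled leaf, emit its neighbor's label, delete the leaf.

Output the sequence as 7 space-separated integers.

Step 1: leaves = {3,5,6,7}. Remove smallest leaf 3, emit neighbor 8.
Step 2: leaves = {5,6,7}. Remove smallest leaf 5, emit neighbor 8.
Step 3: leaves = {6,7}. Remove smallest leaf 6, emit neighbor 1.
Step 4: leaves = {1,7}. Remove smallest leaf 1, emit neighbor 8.
Step 5: leaves = {7,8}. Remove smallest leaf 7, emit neighbor 2.
Step 6: leaves = {2,8}. Remove smallest leaf 2, emit neighbor 4.
Step 7: leaves = {4,8}. Remove smallest leaf 4, emit neighbor 9.
Done: 2 vertices remain (8, 9). Sequence = [8 8 1 8 2 4 9]

Answer: 8 8 1 8 2 4 9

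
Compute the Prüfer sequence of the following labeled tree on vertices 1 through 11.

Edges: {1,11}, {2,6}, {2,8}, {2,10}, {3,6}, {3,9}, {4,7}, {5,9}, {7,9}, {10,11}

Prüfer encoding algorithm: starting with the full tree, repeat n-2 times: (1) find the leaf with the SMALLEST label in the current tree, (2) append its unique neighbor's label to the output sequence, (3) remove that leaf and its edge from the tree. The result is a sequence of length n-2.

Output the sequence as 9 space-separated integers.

Step 1: leaves = {1,4,5,8}. Remove smallest leaf 1, emit neighbor 11.
Step 2: leaves = {4,5,8,11}. Remove smallest leaf 4, emit neighbor 7.
Step 3: leaves = {5,7,8,11}. Remove smallest leaf 5, emit neighbor 9.
Step 4: leaves = {7,8,11}. Remove smallest leaf 7, emit neighbor 9.
Step 5: leaves = {8,9,11}. Remove smallest leaf 8, emit neighbor 2.
Step 6: leaves = {9,11}. Remove smallest leaf 9, emit neighbor 3.
Step 7: leaves = {3,11}. Remove smallest leaf 3, emit neighbor 6.
Step 8: leaves = {6,11}. Remove smallest leaf 6, emit neighbor 2.
Step 9: leaves = {2,11}. Remove smallest leaf 2, emit neighbor 10.
Done: 2 vertices remain (10, 11). Sequence = [11 7 9 9 2 3 6 2 10]

Answer: 11 7 9 9 2 3 6 2 10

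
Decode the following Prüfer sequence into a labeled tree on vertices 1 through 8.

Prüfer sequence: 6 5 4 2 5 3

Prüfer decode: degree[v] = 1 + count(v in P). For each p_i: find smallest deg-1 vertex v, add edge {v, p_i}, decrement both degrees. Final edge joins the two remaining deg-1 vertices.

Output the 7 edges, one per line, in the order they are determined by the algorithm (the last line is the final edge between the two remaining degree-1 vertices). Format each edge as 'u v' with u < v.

Answer: 1 6
5 6
4 7
2 4
2 5
3 5
3 8

Derivation:
Initial degrees: {1:1, 2:2, 3:2, 4:2, 5:3, 6:2, 7:1, 8:1}
Step 1: smallest deg-1 vertex = 1, p_1 = 6. Add edge {1,6}. Now deg[1]=0, deg[6]=1.
Step 2: smallest deg-1 vertex = 6, p_2 = 5. Add edge {5,6}. Now deg[6]=0, deg[5]=2.
Step 3: smallest deg-1 vertex = 7, p_3 = 4. Add edge {4,7}. Now deg[7]=0, deg[4]=1.
Step 4: smallest deg-1 vertex = 4, p_4 = 2. Add edge {2,4}. Now deg[4]=0, deg[2]=1.
Step 5: smallest deg-1 vertex = 2, p_5 = 5. Add edge {2,5}. Now deg[2]=0, deg[5]=1.
Step 6: smallest deg-1 vertex = 5, p_6 = 3. Add edge {3,5}. Now deg[5]=0, deg[3]=1.
Final: two remaining deg-1 vertices are 3, 8. Add edge {3,8}.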